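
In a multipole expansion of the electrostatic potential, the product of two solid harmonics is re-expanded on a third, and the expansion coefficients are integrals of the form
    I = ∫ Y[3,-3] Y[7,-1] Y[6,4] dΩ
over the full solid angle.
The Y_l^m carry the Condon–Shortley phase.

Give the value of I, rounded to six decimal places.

Checks pass: Σm=0; 16 even; l₃=6∈[4,10].
(2·3+1)(2·7+1)(2·6+1) = 1365
Δ: 4! 2! 10! / 17! → 1/2042040
sum: t=1:−1/207360 t=2:+1/57600 t=3:−1/207360 = 1/129600
3j²(3 7 6; 0 0 0) = Δ·Π!·Σ² = 168/12155  (sign +1)
sum: t=4:+1/3870720 = 1/3870720
3j²(3 7 6; -3 -1 4) = Δ·Π!·Σ² = 675/136136  (sign +1)
combine: 4πI² = 1365·168/12155·675/136136 = 42525/454597
take √, sign +1: I = 0.08627877

0.086279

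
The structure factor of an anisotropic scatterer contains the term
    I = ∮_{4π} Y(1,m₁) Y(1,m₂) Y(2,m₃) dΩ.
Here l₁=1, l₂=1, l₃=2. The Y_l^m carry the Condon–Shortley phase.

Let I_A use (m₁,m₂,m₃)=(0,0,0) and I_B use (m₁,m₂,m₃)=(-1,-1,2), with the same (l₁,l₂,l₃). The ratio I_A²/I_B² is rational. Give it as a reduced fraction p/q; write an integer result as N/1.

2/3

Shared (l₁,l₂,l₃)=(1,1,2): N and (l;000)² cancel in I_A²/I_B².
A: Δ = 0!·2!·2!/5! = 1/30; Racah Σ t=0..0: t=0:+1/1 = 1/1; ⇒ 3j(1 1 2; 0 0 0)² = 2/15, sgn +1
B: Δ = 0!·2!·2!/5! = 1/30; Racah Σ t=0..0: t=0:+1/4 = 1/4; ⇒ 3j(1 1 2; -1 -1 2)² = 1/5, sgn +1
I_A²/I_B² = (2/15)/(1/5) = 2/3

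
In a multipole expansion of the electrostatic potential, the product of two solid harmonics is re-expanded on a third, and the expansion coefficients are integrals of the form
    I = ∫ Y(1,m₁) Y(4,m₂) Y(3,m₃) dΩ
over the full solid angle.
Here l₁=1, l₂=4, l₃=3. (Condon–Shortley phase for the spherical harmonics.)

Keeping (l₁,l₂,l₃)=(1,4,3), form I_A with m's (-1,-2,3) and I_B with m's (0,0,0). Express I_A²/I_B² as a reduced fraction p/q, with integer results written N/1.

1/16

Shared (l₁,l₂,l₃)=(1,4,3): N and (l;000)² cancel in I_A²/I_B².
A: Δ = 2!·0!·6!/9! = 1/252; Racah Σ t=2..2: t=2:+1/1440 = 1/1440; ⇒ 3j(1 4 3; -1 -2 3)² = 1/252, sgn +1
B: Δ = 2!·0!·6!/9! = 1/252; Racah Σ t=1..1: t=1:−1/36 = -1/36; ⇒ 3j(1 4 3; 0 0 0)² = 4/63, sgn +1
I_A²/I_B² = (1/252)/(4/63) = 1/16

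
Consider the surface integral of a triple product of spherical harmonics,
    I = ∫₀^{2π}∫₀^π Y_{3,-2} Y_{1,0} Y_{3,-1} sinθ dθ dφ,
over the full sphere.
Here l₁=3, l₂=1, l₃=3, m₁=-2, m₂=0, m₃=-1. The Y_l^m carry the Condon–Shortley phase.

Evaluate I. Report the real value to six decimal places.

Σmᵢ = -3 ≠ 0, so the φ-integral vanishes; I = 0

0.000000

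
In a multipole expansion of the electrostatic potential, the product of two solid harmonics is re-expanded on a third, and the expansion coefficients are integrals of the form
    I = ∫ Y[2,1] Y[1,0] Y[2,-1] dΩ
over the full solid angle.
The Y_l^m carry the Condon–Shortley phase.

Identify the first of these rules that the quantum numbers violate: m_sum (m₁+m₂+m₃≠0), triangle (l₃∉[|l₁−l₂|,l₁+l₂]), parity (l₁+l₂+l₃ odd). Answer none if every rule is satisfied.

parity

m₁+m₂+m₃ = 1 + 0 − 1 = 0  ✓
triangle: |2−1|=1 ≤ l₃=2 ≤ 2+1=3  ✓
parity: l₁+l₂+l₃ = 5 is odd  ✗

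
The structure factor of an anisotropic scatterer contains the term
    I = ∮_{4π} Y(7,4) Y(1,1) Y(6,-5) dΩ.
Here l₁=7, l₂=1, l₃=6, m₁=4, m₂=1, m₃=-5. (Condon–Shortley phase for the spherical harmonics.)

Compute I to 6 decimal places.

0.060604

m-sum 0 ✓  L=14 even ✓  6≤6≤8 ✓
Π(2lᵢ+1) = 15×3×13 = 585
triangle coeff Δ(7,1,6) = 1/1365
Σ_t [1,1]: t=1:−1/518400 = -1/518400
(3j)²=7/195 [(7 1 6; 0 0 0)], sign=-1
Σ_t [2,2]: t=2:+1/79833600 = 1/79833600
(3j)²=1/455 [(7 1 6; 4 1 -5)], sign=-1
⇒ 4πI² = 3/65
I = (+1)√(3/65/(4π)) = 0.06060368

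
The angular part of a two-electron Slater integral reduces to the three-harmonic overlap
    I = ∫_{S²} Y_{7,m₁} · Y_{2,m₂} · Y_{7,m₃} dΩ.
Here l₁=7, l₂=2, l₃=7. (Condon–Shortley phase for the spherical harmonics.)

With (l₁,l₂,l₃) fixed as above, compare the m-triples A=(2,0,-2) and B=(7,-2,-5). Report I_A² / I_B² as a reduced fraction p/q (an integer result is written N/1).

968/273

Shared (l₁,l₂,l₃)=(7,2,7): N and (l;000)² cancel in I_A²/I_B².
A: Δ = 2!·12!·2!/17! = 1/185640; Racah Σ t=0..2: t=0:+1/2419200 t=1:−1/967680 t=2:+1/8709120 = -11/21772800; ⇒ 3j(7 2 7; 2 0 -2)² = 242/23205, sgn +1
B: Δ = 2!·12!·2!/17! = 1/185640; Racah Σ t=0..0: t=0:+1/1916006400 = 1/1916006400; ⇒ 3j(7 2 7; 7 -2 -5)² = 1/340, sgn +1
I_A²/I_B² = (242/23205)/(1/340) = 968/273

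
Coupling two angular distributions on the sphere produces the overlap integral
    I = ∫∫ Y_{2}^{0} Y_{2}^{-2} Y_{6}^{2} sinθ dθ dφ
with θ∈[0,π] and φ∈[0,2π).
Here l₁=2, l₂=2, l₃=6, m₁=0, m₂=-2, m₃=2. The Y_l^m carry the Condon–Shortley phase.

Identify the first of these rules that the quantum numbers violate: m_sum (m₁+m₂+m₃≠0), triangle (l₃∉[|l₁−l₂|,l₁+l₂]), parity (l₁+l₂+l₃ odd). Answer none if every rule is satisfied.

m₁+m₂+m₃ = 0 − 2 + 2 = 0  ✓
triangle: |2−2|=0 ≤ l₃=6 ≤ 2+2=4  ✗
parity: l₁+l₂+l₃ = 10 is even

triangle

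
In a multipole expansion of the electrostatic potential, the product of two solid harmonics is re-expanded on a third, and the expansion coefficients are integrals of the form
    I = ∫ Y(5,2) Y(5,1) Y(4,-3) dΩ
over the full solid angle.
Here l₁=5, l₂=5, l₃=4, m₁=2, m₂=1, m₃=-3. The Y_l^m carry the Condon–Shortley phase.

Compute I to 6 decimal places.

-0.048522

Checks pass: Σm=0; 14 even; l₃=4∈[0,10].
(2·5+1)(2·5+1)(2·4+1) = 1089
Δ: 6! 4! 4! / 15! → 1/3153150
sum: t=1:−1/69120 t=2:+1/1728 t=3:−1/576 t=4:+1/1728 t=5:−1/69120 = -7/11520
3j²(5 5 4; 0 0 0) = Δ·Π!·Σ² = 2/143  (sign -1)
sum: t=2:+1/6912 t=3:−1/5184 = -1/20736
3j²(5 5 4; 2 1 -3) = Δ·Π!·Σ² = 5/2574  (sign +1)
combine: 4πI² = 1089·2/143·5/2574 = 5/169
take √, sign -1: I = -0.04852178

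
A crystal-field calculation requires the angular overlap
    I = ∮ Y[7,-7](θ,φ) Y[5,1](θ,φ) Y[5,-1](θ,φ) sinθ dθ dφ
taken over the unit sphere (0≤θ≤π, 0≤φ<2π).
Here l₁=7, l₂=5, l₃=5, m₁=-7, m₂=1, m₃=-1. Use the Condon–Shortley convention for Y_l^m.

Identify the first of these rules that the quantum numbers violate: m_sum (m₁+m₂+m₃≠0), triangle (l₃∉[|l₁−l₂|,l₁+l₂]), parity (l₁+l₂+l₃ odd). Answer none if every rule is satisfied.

Σmᵢ = -7  ✗
l₃∈[|l₁−l₂|,l₁+l₂]=[2,12], have l₃=5
Σlᵢ = 17 ⇒ odd

m_sum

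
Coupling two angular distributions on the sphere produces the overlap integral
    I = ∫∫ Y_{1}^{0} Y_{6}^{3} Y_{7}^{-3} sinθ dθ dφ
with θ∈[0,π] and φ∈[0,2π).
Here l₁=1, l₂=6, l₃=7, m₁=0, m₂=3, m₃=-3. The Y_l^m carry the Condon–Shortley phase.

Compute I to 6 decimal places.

-0.221293

m-sum 0 ✓  L=14 even ✓  5≤7≤7 ✓
Π(2lᵢ+1) = 3×13×15 = 585
triangle coeff Δ(1,6,7) = 1/1365
Σ_t [0,0]: t=0:+1/518400 = 1/518400
(3j)²=7/195 [(1 6 7; 0 0 0)], sign=-1
Σ_t [0,0]: t=0:+1/2177280 = 1/2177280
(3j)²=8/273 [(1 6 7; 0 3 -3)], sign=+1
⇒ 4πI² = 8/13
I = (-1)√(8/13/(4π)) = -0.22129336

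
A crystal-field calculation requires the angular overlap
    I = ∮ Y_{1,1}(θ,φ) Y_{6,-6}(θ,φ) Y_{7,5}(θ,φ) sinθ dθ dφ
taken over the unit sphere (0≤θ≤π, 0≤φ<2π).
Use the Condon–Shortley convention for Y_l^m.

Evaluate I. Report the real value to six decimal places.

Rules hold: Σm=0, L=14 even, 5≤7≤7.
N = 3·13·15 = 585
Δ = 0!·2!·12!/15! = 1/1365
Racah Σ t=0..0: t=0:+1/518400 = 1/518400
⇒ 3j(1 6 7; 0 0 0)² = 7/195, sgn -1
Racah Σ t=0..0: t=0:+1/958003200 = 1/958003200
⇒ 3j(1 6 7; 1 -6 5)² = 1/1365, sgn +1
4πI² = N·(3j₀)²·(3jₘ)² = 1/65
I = -1·√(0.0153846/4π) = -0.03498955

-0.034990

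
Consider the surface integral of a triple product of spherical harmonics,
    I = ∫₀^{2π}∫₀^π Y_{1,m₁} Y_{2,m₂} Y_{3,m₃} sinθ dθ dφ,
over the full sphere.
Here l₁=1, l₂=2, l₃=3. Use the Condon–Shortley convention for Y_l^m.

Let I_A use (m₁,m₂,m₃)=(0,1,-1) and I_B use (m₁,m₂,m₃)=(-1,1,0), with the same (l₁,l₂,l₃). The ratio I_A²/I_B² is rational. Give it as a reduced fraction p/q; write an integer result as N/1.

Shared (l₁,l₂,l₃)=(1,2,3): N and (l;000)² cancel in I_A²/I_B².
A: Δ = 0!·2!·4!/7! = 1/105; Racah Σ t=0..0: t=0:+1/6 = 1/6; ⇒ 3j(1 2 3; 0 1 -1)² = 8/105, sgn +1
B: Δ = 0!·2!·4!/7! = 1/105; Racah Σ t=0..0: t=0:+1/12 = 1/12; ⇒ 3j(1 2 3; -1 1 0)² = 1/35, sgn -1
I_A²/I_B² = (8/105)/(1/35) = 8/3

8/3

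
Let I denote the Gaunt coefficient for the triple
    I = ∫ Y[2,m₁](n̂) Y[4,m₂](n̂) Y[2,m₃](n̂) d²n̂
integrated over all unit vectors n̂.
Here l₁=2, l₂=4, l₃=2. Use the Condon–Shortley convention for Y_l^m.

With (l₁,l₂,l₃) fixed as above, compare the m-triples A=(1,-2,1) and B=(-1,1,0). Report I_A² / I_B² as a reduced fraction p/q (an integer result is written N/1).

4/3

l's match ⇒ only the (l;m) 3-j factors differ between A and B.
A: triangle coeff Δ(2,4,2) = 1/630; Σ_t [1,1]: t=1:−1/36 = -1/36; (3j)²=4/63 [(2 4 2; 1 -2 1)], sign=+1
B: triangle coeff Δ(2,4,2) = 1/630; Σ_t [3,3]: t=3:−1/24 = -1/24; (3j)²=1/21 [(2 4 2; -1 1 0)], sign=-1
I_A²/I_B² = (4/63)/(1/21) = 4/3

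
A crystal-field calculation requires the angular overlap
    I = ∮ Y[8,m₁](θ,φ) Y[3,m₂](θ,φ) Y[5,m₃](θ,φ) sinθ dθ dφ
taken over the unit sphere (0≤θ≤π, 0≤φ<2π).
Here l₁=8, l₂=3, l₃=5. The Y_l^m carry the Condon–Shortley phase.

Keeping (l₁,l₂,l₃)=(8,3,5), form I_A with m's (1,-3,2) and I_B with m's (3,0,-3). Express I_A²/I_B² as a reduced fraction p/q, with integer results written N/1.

14/275

l's match ⇒ only the (l;m) 3-j factors differ between A and B.
A: triangle coeff Δ(8,3,5) = 1/136136; Σ_t [0,0]: t=0:+1/21772800 = 1/21772800; (3j)²=3/4862 [(8 3 5; 1 -3 2)], sign=-1
B: triangle coeff Δ(8,3,5) = 1/136136; Σ_t [3,3]: t=3:−1/2903040 = -1/2903040; (3j)²=75/6188 [(8 3 5; 3 0 -3)], sign=-1
I_A²/I_B² = (3/4862)/(75/6188) = 14/275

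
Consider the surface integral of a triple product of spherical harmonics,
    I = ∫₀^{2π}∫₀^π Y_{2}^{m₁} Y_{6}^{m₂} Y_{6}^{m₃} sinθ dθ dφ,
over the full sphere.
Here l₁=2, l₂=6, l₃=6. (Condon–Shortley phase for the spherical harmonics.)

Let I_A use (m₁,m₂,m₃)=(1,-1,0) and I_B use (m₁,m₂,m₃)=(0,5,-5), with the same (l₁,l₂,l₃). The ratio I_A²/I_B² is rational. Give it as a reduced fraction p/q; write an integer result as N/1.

7/121

Same 2,6,6: normalisation and zero-m 3j drop out of the ratio.
A: Δ: 2! 2! 10! / 15! → 1/90090; sum: t=0:+1/28800 t=1:−1/34560 = 1/172800; 3j²(2 6 6; 1 -1 0) = Δ·Π!·Σ² = 1/1430  (sign +1)
B: Δ: 2! 2! 10! / 15! → 1/90090; sum: t=1:−1/3628800 t=2:+1/1451520 = 1/2419200; 3j²(2 6 6; 0 5 -5) = Δ·Π!·Σ² = 11/910  (sign -1)
I_A²/I_B² = (1/1430)/(11/910) = 7/121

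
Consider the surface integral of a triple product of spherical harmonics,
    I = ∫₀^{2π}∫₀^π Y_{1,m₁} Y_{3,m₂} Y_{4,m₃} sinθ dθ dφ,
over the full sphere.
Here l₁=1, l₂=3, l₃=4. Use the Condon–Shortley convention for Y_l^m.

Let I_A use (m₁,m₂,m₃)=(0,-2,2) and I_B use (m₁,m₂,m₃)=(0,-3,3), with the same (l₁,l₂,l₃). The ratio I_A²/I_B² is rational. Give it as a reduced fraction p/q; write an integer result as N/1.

12/7

l's match ⇒ only the (l;m) 3-j factors differ between A and B.
A: triangle coeff Δ(1,3,4) = 1/252; Σ_t [0,0]: t=0:+1/120 = 1/120; (3j)²=1/21 [(1 3 4; 0 -2 2)], sign=+1
B: triangle coeff Δ(1,3,4) = 1/252; Σ_t [0,0]: t=0:+1/720 = 1/720; (3j)²=1/36 [(1 3 4; 0 -3 3)], sign=-1
I_A²/I_B² = (1/21)/(1/36) = 12/7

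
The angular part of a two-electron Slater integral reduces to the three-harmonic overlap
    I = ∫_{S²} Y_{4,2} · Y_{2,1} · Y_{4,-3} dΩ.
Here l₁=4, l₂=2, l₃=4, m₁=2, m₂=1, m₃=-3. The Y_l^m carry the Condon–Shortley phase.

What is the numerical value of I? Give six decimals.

-0.187702

m-sum 0 ✓  L=10 even ✓  2≤4≤6 ✓
Π(2lᵢ+1) = 9×5×9 = 405
triangle coeff Δ(4,2,4) = 1/13860
Σ_t [0,2]: t=0:+1/192 t=1:−1/36 t=2:+1/192 = -5/288
(3j)²=20/693 [(4 2 4; 0 0 0)], sign=-1
Σ_t [1,2]: t=1:−1/240 t=2:+1/1440 = -1/288
(3j)²=5/132 [(4 2 4; 2 1 -3)], sign=+1
⇒ 4πI² = 375/847
I = (-1)√(375/847/(4π)) = -0.18770204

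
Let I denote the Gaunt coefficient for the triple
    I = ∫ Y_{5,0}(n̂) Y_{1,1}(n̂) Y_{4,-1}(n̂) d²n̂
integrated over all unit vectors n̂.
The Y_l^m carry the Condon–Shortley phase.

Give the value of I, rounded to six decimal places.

0.155288

m-sum 0 ✓  L=10 even ✓  4≤4≤6 ✓
Π(2lᵢ+1) = 11×3×9 = 297
triangle coeff Δ(5,1,4) = 1/495
Σ_t [1,1]: t=1:−1/576 = -1/576
(3j)²=5/99 [(5 1 4; 0 0 0)], sign=-1
Σ_t [2,2]: t=2:+1/1440 = 1/1440
(3j)²=2/99 [(5 1 4; 0 1 -1)], sign=-1
⇒ 4πI² = 10/33
I = (+1)√(10/33/(4π)) = 0.15528807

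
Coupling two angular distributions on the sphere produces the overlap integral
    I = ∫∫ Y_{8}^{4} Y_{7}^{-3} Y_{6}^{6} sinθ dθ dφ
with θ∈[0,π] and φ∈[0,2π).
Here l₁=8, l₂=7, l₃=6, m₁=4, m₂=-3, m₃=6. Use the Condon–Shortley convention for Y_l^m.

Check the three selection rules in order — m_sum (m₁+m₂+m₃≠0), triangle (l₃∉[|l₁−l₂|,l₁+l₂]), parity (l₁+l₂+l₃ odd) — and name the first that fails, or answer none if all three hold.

m₁+m₂+m₃ = 4 − 3 + 6 = 7  ✗
triangle: |8−7|=1 ≤ l₃=6 ≤ 8+7=15
parity: l₁+l₂+l₃ = 21 is odd

m_sum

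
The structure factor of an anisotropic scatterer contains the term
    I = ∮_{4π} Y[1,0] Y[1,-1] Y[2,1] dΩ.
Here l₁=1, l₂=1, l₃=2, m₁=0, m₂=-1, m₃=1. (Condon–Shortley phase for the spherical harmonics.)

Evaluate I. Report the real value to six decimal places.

Rules hold: Σm=0, L=4 even, 0≤2≤2.
N = 3·3·5 = 45
Δ = 0!·2!·2!/5! = 1/30
Racah Σ t=0..0: t=0:+1/1 = 1/1
⇒ 3j(1 1 2; 0 0 0)² = 2/15, sgn +1
Racah Σ t=0..0: t=0:+1/2 = 1/2
⇒ 3j(1 1 2; 0 -1 1)² = 1/10, sgn -1
4πI² = N·(3j₀)²·(3jₘ)² = 3/5
I = -1·√(0.6/4π) = -0.21850969

-0.218510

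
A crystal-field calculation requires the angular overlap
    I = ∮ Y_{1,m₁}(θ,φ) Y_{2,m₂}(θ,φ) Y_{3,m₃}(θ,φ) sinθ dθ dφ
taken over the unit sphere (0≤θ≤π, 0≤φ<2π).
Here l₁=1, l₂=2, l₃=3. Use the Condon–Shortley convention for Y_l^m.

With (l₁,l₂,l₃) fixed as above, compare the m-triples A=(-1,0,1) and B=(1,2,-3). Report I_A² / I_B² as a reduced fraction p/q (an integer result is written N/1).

2/5

Same 1,2,3: normalisation and zero-m 3j drop out of the ratio.
A: Δ: 0! 2! 4! / 7! → 1/105; sum: t=0:+1/8 = 1/8; 3j²(1 2 3; -1 0 1) = Δ·Π!·Σ² = 2/35  (sign +1)
B: Δ: 0! 2! 4! / 7! → 1/105; sum: t=0:+1/48 = 1/48; 3j²(1 2 3; 1 2 -3) = Δ·Π!·Σ² = 1/7  (sign +1)
I_A²/I_B² = (2/35)/(1/7) = 2/5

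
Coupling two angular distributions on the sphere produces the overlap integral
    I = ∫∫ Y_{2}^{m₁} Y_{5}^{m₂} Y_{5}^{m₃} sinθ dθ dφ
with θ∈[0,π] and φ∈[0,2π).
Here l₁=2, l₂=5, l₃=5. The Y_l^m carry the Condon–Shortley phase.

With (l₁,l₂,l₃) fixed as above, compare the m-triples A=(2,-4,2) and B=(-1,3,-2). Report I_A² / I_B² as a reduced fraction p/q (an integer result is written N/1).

18/25

Same 2,5,5: normalisation and zero-m 3j drop out of the ratio.
A: Δ: 2! 2! 8! / 13! → 1/38610; sum: t=0:+1/20160 = 1/20160; 3j²(2 5 5; 2 -4 2) = Δ·Π!·Σ² = 12/715  (sign -1)
B: Δ: 2! 2! 8! / 13! → 1/38610; sum: t=1:−1/10080 t=2:+1/2880 = 1/4032; 3j²(2 5 5; -1 3 -2) = Δ·Π!·Σ² = 10/429  (sign -1)
I_A²/I_B² = (12/715)/(10/429) = 18/25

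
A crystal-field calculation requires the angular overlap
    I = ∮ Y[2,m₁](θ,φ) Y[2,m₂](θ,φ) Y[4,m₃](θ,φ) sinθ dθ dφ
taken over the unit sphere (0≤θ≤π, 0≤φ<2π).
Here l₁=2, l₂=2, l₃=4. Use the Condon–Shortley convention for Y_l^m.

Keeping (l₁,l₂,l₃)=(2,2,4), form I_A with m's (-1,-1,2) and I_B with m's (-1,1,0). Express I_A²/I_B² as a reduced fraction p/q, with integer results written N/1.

5/2

Shared (l₁,l₂,l₃)=(2,2,4): N and (l;000)² cancel in I_A²/I_B².
A: Δ = 0!·4!·4!/9! = 1/630; Racah Σ t=0..0: t=0:+1/36 = 1/36; ⇒ 3j(2 2 4; -1 -1 2)² = 4/63, sgn +1
B: Δ = 0!·4!·4!/9! = 1/630; Racah Σ t=0..0: t=0:+1/36 = 1/36; ⇒ 3j(2 2 4; -1 1 0)² = 8/315, sgn +1
I_A²/I_B² = (4/63)/(8/315) = 5/2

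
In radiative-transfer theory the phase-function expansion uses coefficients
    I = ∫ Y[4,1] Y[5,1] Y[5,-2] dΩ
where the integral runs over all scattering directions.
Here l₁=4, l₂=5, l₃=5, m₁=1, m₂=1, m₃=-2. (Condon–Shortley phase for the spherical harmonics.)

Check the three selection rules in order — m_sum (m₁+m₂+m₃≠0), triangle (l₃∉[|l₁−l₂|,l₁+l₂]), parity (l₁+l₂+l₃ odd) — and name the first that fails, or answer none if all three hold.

none

Σmᵢ = 0  ✓
l₃∈[|l₁−l₂|,l₁+l₂]=[1,9], have l₃=5  ✓
Σlᵢ = 14 ⇒ even  ✓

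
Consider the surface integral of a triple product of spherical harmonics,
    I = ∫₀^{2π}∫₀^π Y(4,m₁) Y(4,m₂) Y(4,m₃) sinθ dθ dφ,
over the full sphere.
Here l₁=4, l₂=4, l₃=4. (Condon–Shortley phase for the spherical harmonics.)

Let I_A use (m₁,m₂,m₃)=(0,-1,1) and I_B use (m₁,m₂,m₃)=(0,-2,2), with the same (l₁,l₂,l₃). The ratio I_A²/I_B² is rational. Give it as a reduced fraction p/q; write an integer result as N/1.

81/121

l's match ⇒ only the (l;m) 3-j factors differ between A and B.
A: triangle coeff Δ(4,4,4) = 1/450450; Σ_t [0,3]: t=0:+1/3456 t=1:−1/144 t=2:+1/96 t=3:−1/864 = 1/384; (3j)²=9/2002 [(4 4 4; 0 -1 1)], sign=-1
B: triangle coeff Δ(4,4,4) = 1/450450; Σ_t [0,2]: t=0:+1/2304 t=1:−1/216 t=2:+1/384 = -11/6912; (3j)²=11/1638 [(4 4 4; 0 -2 2)], sign=-1
I_A²/I_B² = (9/2002)/(11/1638) = 81/121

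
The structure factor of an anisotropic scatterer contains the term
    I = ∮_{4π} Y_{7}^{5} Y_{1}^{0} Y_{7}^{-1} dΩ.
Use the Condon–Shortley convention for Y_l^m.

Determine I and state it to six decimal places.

0.000000

m-sum = 5 + 0 − 1 = 4 ≠ 0 ⇒ I = 0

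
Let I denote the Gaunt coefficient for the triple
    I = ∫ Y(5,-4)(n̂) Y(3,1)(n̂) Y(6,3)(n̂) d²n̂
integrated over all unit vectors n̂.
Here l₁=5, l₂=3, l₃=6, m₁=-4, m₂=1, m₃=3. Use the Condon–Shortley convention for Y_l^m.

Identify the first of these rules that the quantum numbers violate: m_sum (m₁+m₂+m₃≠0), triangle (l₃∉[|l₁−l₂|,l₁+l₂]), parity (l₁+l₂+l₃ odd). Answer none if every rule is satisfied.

azimuthal sum: -4 + 1 + 3 = 0  ✓
2 ≤ 6 ≤ 8 (triangle on l)  ✓
L = 5 + 3 + 6 = 14 (even)  ✓

none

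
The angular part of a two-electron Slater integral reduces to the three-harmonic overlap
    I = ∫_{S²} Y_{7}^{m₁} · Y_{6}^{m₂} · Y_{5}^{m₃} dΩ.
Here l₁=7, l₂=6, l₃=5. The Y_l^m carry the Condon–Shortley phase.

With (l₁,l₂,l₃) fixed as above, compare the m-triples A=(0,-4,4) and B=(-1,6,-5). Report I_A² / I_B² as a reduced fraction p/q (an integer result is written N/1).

Same 7,6,5: normalisation and zero-m 3j drop out of the ratio.
A: Δ: 8! 6! 4! / 19! → 1/174594420; sum: t=1:−1/21772800 t=2:+1/4147200 = 17/87091200; 3j²(7 6 5; 0 -4 4) = Δ·Π!·Σ² = 119/8151  (sign -1)
B: Δ: 8! 6! 4! / 19! → 1/174594420; sum: t=8:+1/696729600 = 1/696729600; 3j²(7 6 5; -1 6 -5) = Δ·Π!·Σ² = 5/8398  (sign +1)
I_A²/I_B² = (119/8151)/(5/8398) = 4046/165

4046/165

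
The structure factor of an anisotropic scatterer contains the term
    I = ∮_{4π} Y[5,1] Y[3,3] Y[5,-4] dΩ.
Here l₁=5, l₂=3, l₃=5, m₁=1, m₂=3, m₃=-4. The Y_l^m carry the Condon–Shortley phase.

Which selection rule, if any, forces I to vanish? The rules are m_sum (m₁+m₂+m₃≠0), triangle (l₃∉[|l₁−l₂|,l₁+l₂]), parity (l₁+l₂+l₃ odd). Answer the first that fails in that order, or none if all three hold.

Σmᵢ = 0  ✓
l₃∈[|l₁−l₂|,l₁+l₂]=[2,8], have l₃=5  ✓
Σlᵢ = 13 ⇒ odd  ✗

parity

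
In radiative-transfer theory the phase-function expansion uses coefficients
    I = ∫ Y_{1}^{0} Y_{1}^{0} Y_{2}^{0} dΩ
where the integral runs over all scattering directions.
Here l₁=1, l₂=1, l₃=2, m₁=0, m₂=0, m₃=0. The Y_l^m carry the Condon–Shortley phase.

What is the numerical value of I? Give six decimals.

Checks pass: Σm=0; 4 even; l₃=2∈[0,2].
(2·1+1)(2·1+1)(2·2+1) = 45
Δ: 0! 2! 2! / 5! → 1/30
sum: t=0:+1/1 = 1/1
3j²(1 1 2; 0 0 0) = Δ·Π!·Σ² = 2/15  (sign +1)
(m-triple is (0,0,0) — same symbol as above.)
combine: 4πI² = 45·2/15·2/15 = 4/5
take √, sign +1: I = 0.25231325

0.252313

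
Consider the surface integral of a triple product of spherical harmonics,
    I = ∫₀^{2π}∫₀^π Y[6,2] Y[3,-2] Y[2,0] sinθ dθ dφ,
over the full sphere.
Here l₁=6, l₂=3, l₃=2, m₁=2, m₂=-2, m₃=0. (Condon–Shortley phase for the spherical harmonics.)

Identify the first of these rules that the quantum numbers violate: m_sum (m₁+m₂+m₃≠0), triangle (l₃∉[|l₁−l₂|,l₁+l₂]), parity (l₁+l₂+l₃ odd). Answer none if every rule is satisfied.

azimuthal sum: 2 − 2 + 0 = 0  ✓
3 ≤ 2 ≤ 9 (triangle on l)  ✗
L = 6 + 3 + 2 = 11 (odd)

triangle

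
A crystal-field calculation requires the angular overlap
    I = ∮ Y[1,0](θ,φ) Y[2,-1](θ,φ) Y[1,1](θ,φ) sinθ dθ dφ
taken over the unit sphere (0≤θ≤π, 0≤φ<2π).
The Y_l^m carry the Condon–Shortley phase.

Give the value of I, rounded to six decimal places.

m-sum 0 ✓  L=4 even ✓  1≤1≤3 ✓
Π(2lᵢ+1) = 3×5×3 = 45
triangle coeff Δ(1,2,1) = 1/30
Σ_t [1,1]: t=1:−1/1 = -1/1
(3j)²=2/15 [(1 2 1; 0 0 0)], sign=+1
Σ_t [1,1]: t=1:−1/2 = -1/2
(3j)²=1/10 [(1 2 1; 0 -1 1)], sign=-1
⇒ 4πI² = 3/5
I = (-1)√(3/5/(4π)) = -0.21850969

-0.218510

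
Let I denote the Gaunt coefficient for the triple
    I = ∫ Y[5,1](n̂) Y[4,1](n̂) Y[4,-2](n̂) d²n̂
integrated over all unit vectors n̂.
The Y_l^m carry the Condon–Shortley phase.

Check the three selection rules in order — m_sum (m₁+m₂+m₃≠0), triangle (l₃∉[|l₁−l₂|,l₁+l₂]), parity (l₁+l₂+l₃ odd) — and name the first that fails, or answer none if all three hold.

parity

azimuthal sum: 1 + 1 − 2 = 0  ✓
1 ≤ 4 ≤ 9 (triangle on l)  ✓
L = 5 + 4 + 4 = 13 (odd)  ✗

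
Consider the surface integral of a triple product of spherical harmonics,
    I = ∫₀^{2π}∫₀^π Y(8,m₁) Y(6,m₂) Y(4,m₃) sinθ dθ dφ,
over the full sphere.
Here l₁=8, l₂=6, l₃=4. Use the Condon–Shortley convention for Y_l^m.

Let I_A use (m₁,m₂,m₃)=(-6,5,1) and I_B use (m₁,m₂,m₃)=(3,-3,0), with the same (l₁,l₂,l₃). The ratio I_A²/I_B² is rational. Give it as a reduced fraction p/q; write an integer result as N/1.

Same 8,6,4: normalisation and zero-m 3j drop out of the ratio.
A: Δ: 10! 6! 2! / 19! → 1/23279256; sum: t=9:−1/87091200 t=10:+1/174182400 = -1/174182400; 3j²(8 6 4; -6 5 1) = Δ·Π!·Σ² = 55/7752  (sign +1)
B: Δ: 10! 6! 2! / 19! → 1/23279256; sum: t=1:−1/34836480 t=2:+1/2903040 t=3:−1/2903040 = -1/34836480; 3j²(8 6 4; 3 -3 0) = Δ·Π!·Σ² = 25/117572  (sign -1)
I_A²/I_B² = (55/7752)/(25/117572) = 1001/30

1001/30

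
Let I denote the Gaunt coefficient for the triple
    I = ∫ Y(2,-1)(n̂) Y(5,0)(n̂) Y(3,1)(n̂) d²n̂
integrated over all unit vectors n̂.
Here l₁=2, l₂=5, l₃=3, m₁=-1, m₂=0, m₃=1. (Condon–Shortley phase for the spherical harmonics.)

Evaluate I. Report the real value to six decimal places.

0.169433

Checks pass: Σm=0; 10 even; l₃=3∈[3,7].
(2·2+1)(2·5+1)(2·3+1) = 385
Δ: 4! 0! 6! / 11! → 1/2310
sum: t=2:+1/144 = 1/144
3j²(2 5 3; 0 0 0) = Δ·Π!·Σ² = 10/231  (sign -1)
sum: t=3:−1/288 = -1/288
3j²(2 5 3; -1 0 1) = Δ·Π!·Σ² = 5/231  (sign -1)
combine: 4πI² = 385·10/231·5/231 = 250/693
take √, sign +1: I = 0.16943318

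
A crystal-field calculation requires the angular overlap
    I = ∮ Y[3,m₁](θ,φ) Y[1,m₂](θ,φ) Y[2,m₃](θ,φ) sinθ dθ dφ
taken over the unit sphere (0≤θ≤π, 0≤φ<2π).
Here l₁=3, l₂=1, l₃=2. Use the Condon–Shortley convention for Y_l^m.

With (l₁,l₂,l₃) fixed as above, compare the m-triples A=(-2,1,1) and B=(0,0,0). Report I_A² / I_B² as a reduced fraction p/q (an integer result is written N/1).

10/9

Same 3,1,2: normalisation and zero-m 3j drop out of the ratio.
A: Δ: 2! 4! 0! / 7! → 1/105; sum: t=2:+1/12 = 1/12; 3j²(3 1 2; -2 1 1) = Δ·Π!·Σ² = 2/21  (sign -1)
B: Δ: 2! 4! 0! / 7! → 1/105; sum: t=1:−1/4 = -1/4; 3j²(3 1 2; 0 0 0) = Δ·Π!·Σ² = 3/35  (sign -1)
I_A²/I_B² = (2/21)/(3/35) = 10/9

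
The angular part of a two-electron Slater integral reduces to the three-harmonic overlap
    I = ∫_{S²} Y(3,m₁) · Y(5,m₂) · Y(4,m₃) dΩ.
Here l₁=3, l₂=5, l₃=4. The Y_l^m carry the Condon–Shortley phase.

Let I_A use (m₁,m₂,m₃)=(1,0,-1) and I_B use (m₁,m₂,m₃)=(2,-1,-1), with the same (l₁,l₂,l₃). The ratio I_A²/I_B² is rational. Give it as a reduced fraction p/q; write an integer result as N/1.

Same 3,5,4: normalisation and zero-m 3j drop out of the ratio.
A: Δ: 4! 2! 6! / 13! → 1/180180; sum: t=0:+1/5760 t=1:−1/288 t=2:+1/288 = 1/5760; 3j²(3 5 4; 1 0 -1) = Δ·Π!·Σ² = 1/12012  (sign -1)
B: Δ: 4! 2! 6! / 13! → 1/180180; sum: t=0:+1/1152 t=1:−1/432 = -5/3456; 3j²(3 5 4; 2 -1 -1) = Δ·Π!·Σ² = 625/36036  (sign +1)
I_A²/I_B² = (1/12012)/(625/36036) = 3/625

3/625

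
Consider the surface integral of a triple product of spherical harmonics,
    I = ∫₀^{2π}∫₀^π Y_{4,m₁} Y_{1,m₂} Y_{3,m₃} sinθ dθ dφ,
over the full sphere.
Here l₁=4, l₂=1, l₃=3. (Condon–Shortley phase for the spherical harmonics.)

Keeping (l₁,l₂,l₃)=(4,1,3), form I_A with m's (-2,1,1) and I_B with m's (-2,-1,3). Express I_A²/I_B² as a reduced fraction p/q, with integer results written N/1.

15/1

Same 4,1,3: normalisation and zero-m 3j drop out of the ratio.
A: Δ: 2! 6! 0! / 9! → 1/252; sum: t=2:+1/96 = 1/96; 3j²(4 1 3; -2 1 1) = Δ·Π!·Σ² = 5/84  (sign +1)
B: Δ: 2! 6! 0! / 9! → 1/252; sum: t=0:+1/1440 = 1/1440; 3j²(4 1 3; -2 -1 3) = Δ·Π!·Σ² = 1/252  (sign +1)
I_A²/I_B² = (5/84)/(1/252) = 15/1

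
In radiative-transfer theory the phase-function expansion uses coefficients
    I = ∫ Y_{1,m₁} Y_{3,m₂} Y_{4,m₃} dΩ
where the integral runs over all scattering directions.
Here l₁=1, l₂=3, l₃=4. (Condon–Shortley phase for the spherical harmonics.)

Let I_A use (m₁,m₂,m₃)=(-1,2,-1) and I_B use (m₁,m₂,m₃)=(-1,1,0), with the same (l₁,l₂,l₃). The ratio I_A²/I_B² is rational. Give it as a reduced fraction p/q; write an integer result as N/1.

1/2

Shared (l₁,l₂,l₃)=(1,3,4): N and (l;000)² cancel in I_A²/I_B².
A: Δ = 0!·2!·6!/9! = 1/252; Racah Σ t=0..0: t=0:+1/240 = 1/240; ⇒ 3j(1 3 4; -1 2 -1)² = 1/84, sgn -1
B: Δ = 0!·2!·6!/9! = 1/252; Racah Σ t=0..0: t=0:+1/96 = 1/96; ⇒ 3j(1 3 4; -1 1 0)² = 1/42, sgn +1
I_A²/I_B² = (1/84)/(1/42) = 1/2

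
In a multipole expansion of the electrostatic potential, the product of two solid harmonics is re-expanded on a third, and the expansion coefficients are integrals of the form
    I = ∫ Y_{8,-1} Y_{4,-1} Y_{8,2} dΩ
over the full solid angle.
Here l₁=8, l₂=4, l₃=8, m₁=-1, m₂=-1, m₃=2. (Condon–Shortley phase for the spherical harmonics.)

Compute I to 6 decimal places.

0.089739

Rules hold: Σm=0, L=20 even, 4≤8≤12.
N = 17·9·17 = 2601
Δ = 4!·12!·4!/21! = 1/185175900
Racah Σ t=0..4: t=0:+1/557383680 t=1:−1/21772800 t=2:+1/8294400 t=3:−1/21772800 t=4:+1/557383680 = 1/30965760
⇒ 3j(8 4 8; 0 0 0)² = 36/4199, sgn +1
Racah Σ t=0..3: t=0:+1/313528320 t=1:−1/23224320 t=2:+1/14515200 t=3:−1/74649600 = 7/447897600
⇒ 3j(8 4 8; -1 -1 2)² = 343/75582, sgn +1
4πI² = N·(3j₀)²·(3jₘ)² = 6174/61009
I = +1·√(0.101198/4π) = 0.08973904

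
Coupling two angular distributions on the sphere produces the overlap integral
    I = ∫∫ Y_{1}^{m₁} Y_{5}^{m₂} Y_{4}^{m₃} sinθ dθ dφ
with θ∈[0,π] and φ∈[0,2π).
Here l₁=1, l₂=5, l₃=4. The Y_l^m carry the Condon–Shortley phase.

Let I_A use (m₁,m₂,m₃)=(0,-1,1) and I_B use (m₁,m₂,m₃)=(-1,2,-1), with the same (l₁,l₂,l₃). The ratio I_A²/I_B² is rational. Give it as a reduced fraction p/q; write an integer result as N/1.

l's match ⇒ only the (l;m) 3-j factors differ between A and B.
A: triangle coeff Δ(1,5,4) = 1/495; Σ_t [1,1]: t=1:−1/720 = -1/720; (3j)²=8/165 [(1 5 4; 0 -1 1)], sign=+1
B: triangle coeff Δ(1,5,4) = 1/495; Σ_t [2,2]: t=2:+1/1440 = 1/1440; (3j)²=7/165 [(1 5 4; -1 2 -1)], sign=-1
I_A²/I_B² = (8/165)/(7/165) = 8/7

8/7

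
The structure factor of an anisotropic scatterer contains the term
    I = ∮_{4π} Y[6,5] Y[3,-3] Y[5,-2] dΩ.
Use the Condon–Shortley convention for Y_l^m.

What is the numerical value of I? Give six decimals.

m-sum 0 ✓  L=14 even ✓  3≤5≤9 ✓
Π(2lᵢ+1) = 13×7×11 = 1001
triangle coeff Δ(6,3,5) = 1/675675
Σ_t [1,3]: t=1:−1/8640 t=2:+1/2304 t=3:−1/8640 = 7/34560
(3j)²=7/429 [(6 3 5; 0 0 0)], sign=-1
Σ_t [0,0]: t=0:+1/241920 = 1/241920
(3j)²=2/91 [(6 3 5; 5 -3 -2)], sign=-1
⇒ 4πI² = 14/39
I = (+1)√(14/39/(4π)) = 0.16901560

0.169016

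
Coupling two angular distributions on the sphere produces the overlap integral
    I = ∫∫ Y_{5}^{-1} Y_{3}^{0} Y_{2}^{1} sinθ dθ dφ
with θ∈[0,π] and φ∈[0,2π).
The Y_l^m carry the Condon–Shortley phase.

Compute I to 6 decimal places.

-0.214318

Checks pass: Σm=0; 10 even; l₃=2∈[2,8].
(2·5+1)(2·3+1)(2·2+1) = 385
Δ: 6! 4! 0! / 11! → 1/2310
sum: t=3:−1/144 = -1/144
3j²(5 3 2; 0 0 0) = Δ·Π!·Σ² = 10/231  (sign -1)
sum: t=3:−1/216 = -1/216
3j²(5 3 2; -1 0 1) = Δ·Π!·Σ² = 8/231  (sign +1)
combine: 4πI² = 385·10/231·8/231 = 400/693
take √, sign -1: I = -0.21431790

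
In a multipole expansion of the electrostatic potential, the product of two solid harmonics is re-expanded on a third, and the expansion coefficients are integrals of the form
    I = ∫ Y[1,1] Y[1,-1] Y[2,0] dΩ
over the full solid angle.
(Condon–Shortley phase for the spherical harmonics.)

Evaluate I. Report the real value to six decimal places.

0.126157

Checks pass: Σm=0; 4 even; l₃=2∈[0,2].
(2·1+1)(2·1+1)(2·2+1) = 45
Δ: 0! 2! 2! / 5! → 1/30
sum: t=0:+1/1 = 1/1
3j²(1 1 2; 0 0 0) = Δ·Π!·Σ² = 2/15  (sign +1)
sum: t=0:+1/4 = 1/4
3j²(1 1 2; 1 -1 0) = Δ·Π!·Σ² = 1/30  (sign +1)
combine: 4πI² = 45·2/15·1/30 = 1/5
take √, sign +1: I = 0.12615663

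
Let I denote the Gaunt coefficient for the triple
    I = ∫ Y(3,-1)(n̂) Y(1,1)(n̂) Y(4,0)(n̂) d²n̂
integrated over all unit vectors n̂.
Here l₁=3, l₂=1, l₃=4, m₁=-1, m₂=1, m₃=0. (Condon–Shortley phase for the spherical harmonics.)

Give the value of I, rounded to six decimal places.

Rules hold: Σm=0, L=8 even, 2≤4≤4.
N = 7·3·9 = 189
Δ = 0!·6!·2!/9! = 1/252
Racah Σ t=0..0: t=0:+1/36 = 1/36
⇒ 3j(3 1 4; 0 0 0)² = 4/63, sgn +1
Racah Σ t=0..0: t=0:+1/96 = 1/96
⇒ 3j(3 1 4; -1 1 0)² = 1/42, sgn +1
4πI² = N·(3j₀)²·(3jₘ)² = 2/7
I = +1·√(0.285714/4π) = 0.15078601

0.150786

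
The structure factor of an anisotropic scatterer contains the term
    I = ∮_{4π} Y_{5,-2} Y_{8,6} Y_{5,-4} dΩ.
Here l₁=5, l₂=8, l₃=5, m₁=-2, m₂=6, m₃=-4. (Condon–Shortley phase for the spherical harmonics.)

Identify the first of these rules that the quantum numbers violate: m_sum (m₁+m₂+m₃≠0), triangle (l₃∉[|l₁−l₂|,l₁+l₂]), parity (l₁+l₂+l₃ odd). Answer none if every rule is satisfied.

none

azimuthal sum: -2 + 6 − 4 = 0  ✓
3 ≤ 5 ≤ 13 (triangle on l)  ✓
L = 5 + 8 + 5 = 18 (even)  ✓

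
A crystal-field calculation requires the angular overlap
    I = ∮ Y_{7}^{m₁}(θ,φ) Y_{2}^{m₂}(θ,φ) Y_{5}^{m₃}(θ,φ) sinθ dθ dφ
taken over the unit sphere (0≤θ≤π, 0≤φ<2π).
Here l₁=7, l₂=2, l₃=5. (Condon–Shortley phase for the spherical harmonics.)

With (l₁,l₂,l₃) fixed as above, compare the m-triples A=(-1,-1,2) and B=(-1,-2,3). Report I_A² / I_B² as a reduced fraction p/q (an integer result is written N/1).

32/3

l's match ⇒ only the (l;m) 3-j factors differ between A and B.
A: triangle coeff Δ(7,2,5) = 1/15015; Σ_t [1,1]: t=1:−1/181440 = -1/181440; (3j)²=32/3003 [(7 2 5; -1 -1 2)], sign=+1
B: triangle coeff Δ(7,2,5) = 1/15015; Σ_t [0,0]: t=0:+1/1935360 = 1/1935360; (3j)²=1/1001 [(7 2 5; -1 -2 3)], sign=+1
I_A²/I_B² = (32/3003)/(1/1001) = 32/3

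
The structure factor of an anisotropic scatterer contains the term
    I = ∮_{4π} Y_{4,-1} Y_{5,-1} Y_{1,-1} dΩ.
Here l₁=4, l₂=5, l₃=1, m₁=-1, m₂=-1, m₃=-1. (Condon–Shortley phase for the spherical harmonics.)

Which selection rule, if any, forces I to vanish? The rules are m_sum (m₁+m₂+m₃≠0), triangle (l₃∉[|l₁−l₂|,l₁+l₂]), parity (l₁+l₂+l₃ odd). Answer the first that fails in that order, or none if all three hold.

m_sum

m₁+m₂+m₃ = -1 − 1 − 1 = -3  ✗
triangle: |4−5|=1 ≤ l₃=1 ≤ 4+5=9
parity: l₁+l₂+l₃ = 10 is even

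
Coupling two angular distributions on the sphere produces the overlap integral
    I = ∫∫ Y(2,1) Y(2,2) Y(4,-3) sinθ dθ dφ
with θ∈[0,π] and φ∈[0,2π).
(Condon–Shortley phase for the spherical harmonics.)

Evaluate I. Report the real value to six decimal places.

-0.238414

Checks pass: Σm=0; 8 even; l₃=4∈[0,4].
(2·2+1)(2·2+1)(2·4+1) = 225
Δ: 0! 4! 4! / 9! → 1/630
sum: t=0:+1/16 = 1/16
3j²(2 2 4; 0 0 0) = Δ·Π!·Σ² = 2/35  (sign +1)
sum: t=0:+1/144 = 1/144
3j²(2 2 4; 1 2 -3) = Δ·Π!·Σ² = 1/18  (sign -1)
combine: 4πI² = 225·2/35·1/18 = 5/7
take √, sign -1: I = -0.23841361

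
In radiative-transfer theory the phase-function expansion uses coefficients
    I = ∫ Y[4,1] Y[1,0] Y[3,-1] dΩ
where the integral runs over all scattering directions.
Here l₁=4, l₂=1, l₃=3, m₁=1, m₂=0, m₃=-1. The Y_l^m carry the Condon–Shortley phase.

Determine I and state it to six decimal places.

m-sum 0 ✓  L=8 even ✓  3≤3≤5 ✓
Π(2lᵢ+1) = 9×3×7 = 189
triangle coeff Δ(4,1,3) = 1/252
Σ_t [1,1]: t=1:−1/36 = -1/36
(3j)²=4/63 [(4 1 3; 0 0 0)], sign=+1
Σ_t [1,1]: t=1:−1/48 = -1/48
(3j)²=5/84 [(4 1 3; 1 0 -1)], sign=-1
⇒ 4πI² = 5/7
I = (-1)√(5/7/(4π)) = -0.23841361

-0.238414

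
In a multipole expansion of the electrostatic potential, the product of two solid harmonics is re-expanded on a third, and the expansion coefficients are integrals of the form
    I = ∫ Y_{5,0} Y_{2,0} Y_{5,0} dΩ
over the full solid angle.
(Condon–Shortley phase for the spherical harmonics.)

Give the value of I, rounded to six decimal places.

Rules hold: Σm=0, L=12 even, 3≤5≤7.
N = 11·5·11 = 605
Δ = 2!·8!·2!/13! = 1/38610
Racah Σ t=0..2: t=0:+1/2880 t=1:−1/576 t=2:+1/2880 = -1/960
⇒ 3j(5 2 5; 0 0 0)² = 10/429, sgn +1
(m-triple is (0,0,0) — same symbol as above.)
4πI² = N·(3j₀)²·(3jₘ)² = 500/1521
I = +1·√(0.328731/4π) = 0.16173926

0.161739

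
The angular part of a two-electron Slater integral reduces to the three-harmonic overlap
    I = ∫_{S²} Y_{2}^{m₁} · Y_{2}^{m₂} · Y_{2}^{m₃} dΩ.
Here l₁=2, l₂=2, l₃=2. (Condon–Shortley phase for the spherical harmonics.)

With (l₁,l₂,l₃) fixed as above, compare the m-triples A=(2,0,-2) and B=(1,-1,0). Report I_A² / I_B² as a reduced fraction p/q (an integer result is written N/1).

Same 2,2,2: normalisation and zero-m 3j drop out of the ratio.
A: Δ: 2! 2! 2! / 7! → 1/630; sum: t=0:+1/8 = 1/8; 3j²(2 2 2; 2 0 -2) = Δ·Π!·Σ² = 2/35  (sign +1)
B: Δ: 2! 2! 2! / 7! → 1/630; sum: t=0:+1/2 t=1:−1/4 = 1/4; 3j²(2 2 2; 1 -1 0) = Δ·Π!·Σ² = 1/70  (sign +1)
I_A²/I_B² = (2/35)/(1/70) = 4/1

4/1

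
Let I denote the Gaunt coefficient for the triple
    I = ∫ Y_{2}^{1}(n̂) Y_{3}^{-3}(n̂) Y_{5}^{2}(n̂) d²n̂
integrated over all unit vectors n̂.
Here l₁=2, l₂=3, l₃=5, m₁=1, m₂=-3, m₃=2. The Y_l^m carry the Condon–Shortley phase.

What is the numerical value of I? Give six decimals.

0.063396

m-sum 0 ✓  L=10 even ✓  1≤5≤5 ✓
Π(2lᵢ+1) = 5×7×11 = 385
triangle coeff Δ(2,3,5) = 1/2310
Σ_t [0,0]: t=0:+1/144 = 1/144
(3j)²=10/231 [(2 3 5; 0 0 0)], sign=-1
Σ_t [0,0]: t=0:+1/4320 = 1/4320
(3j)²=1/330 [(2 3 5; 1 -3 2)], sign=-1
⇒ 4πI² = 5/99
I = (+1)√(5/99/(4π)) = 0.06339609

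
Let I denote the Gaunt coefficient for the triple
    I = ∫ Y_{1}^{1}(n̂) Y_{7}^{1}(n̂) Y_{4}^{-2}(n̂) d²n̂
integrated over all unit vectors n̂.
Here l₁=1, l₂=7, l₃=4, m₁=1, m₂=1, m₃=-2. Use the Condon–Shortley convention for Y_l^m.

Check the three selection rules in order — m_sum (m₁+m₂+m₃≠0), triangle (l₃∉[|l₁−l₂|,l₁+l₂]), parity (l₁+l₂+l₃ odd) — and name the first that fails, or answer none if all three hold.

m₁+m₂+m₃ = 1 + 1 − 2 = 0  ✓
triangle: |1−7|=6 ≤ l₃=4 ≤ 1+7=8  ✗
parity: l₁+l₂+l₃ = 12 is even

triangle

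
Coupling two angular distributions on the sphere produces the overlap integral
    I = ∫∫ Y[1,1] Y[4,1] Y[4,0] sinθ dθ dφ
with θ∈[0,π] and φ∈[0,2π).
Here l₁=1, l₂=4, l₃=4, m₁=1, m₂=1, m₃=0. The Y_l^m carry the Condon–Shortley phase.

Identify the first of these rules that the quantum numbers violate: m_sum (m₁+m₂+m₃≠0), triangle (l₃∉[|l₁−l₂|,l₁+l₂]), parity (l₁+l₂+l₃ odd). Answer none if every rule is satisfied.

m₁+m₂+m₃ = 1 + 1 + 0 = 2  ✗
triangle: |1−4|=3 ≤ l₃=4 ≤ 1+4=5
parity: l₁+l₂+l₃ = 9 is odd

m_sum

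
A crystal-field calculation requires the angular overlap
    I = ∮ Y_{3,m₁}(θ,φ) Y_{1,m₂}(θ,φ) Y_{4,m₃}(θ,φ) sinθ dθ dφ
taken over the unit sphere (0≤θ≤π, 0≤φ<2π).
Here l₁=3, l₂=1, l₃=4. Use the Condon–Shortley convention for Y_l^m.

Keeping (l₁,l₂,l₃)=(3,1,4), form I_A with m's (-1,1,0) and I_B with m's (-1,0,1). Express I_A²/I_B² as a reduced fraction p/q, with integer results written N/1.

2/5

Shared (l₁,l₂,l₃)=(3,1,4): N and (l;000)² cancel in I_A²/I_B².
A: Δ = 0!·6!·2!/9! = 1/252; Racah Σ t=0..0: t=0:+1/96 = 1/96; ⇒ 3j(3 1 4; -1 1 0)² = 1/42, sgn +1
B: Δ = 0!·6!·2!/9! = 1/252; Racah Σ t=0..0: t=0:+1/48 = 1/48; ⇒ 3j(3 1 4; -1 0 1)² = 5/84, sgn -1
I_A²/I_B² = (1/42)/(5/84) = 2/5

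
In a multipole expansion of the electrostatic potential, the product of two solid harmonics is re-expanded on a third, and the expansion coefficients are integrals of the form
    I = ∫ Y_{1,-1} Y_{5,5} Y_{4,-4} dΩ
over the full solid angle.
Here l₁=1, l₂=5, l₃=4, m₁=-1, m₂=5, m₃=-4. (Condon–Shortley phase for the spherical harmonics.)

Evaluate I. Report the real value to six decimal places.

-0.329416

m-sum 0 ✓  L=10 even ✓  4≤4≤6 ✓
Π(2lᵢ+1) = 3×11×9 = 297
triangle coeff Δ(1,5,4) = 1/495
Σ_t [1,1]: t=1:−1/576 = -1/576
(3j)²=5/99 [(1 5 4; 0 0 0)], sign=-1
Σ_t [2,2]: t=2:+1/80640 = 1/80640
(3j)²=1/11 [(1 5 4; -1 5 -4)], sign=+1
⇒ 4πI² = 15/11
I = (-1)√(15/11/(4π)) = -0.32941575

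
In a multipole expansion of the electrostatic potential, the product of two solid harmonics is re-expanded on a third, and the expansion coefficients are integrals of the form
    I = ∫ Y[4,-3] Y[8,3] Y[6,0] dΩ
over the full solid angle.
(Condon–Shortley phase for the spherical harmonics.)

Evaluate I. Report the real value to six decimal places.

0.139408

m-sum 0 ✓  L=18 even ✓  4≤6≤12 ✓
Π(2lᵢ+1) = 9×17×13 = 1989
triangle coeff Δ(4,8,6) = 1/23279256
Σ_t [2,4]: t=2:+1/1658880 t=3:−1/518400 t=4:+1/1658880 = -1/1382400
(3j)²=504/46189 [(4 8 6; 0 0 0)], sign=-1
Σ_t [5,6]: t=5:−1/4147200 t=6:+1/10368000 = -1/6912000
(3j)²=189/16796 [(4 8 6; -3 3 0)], sign=-1
⇒ 4πI² = 214326/877591
I = (+1)√(214326/877591/(4π)) = 0.13940759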